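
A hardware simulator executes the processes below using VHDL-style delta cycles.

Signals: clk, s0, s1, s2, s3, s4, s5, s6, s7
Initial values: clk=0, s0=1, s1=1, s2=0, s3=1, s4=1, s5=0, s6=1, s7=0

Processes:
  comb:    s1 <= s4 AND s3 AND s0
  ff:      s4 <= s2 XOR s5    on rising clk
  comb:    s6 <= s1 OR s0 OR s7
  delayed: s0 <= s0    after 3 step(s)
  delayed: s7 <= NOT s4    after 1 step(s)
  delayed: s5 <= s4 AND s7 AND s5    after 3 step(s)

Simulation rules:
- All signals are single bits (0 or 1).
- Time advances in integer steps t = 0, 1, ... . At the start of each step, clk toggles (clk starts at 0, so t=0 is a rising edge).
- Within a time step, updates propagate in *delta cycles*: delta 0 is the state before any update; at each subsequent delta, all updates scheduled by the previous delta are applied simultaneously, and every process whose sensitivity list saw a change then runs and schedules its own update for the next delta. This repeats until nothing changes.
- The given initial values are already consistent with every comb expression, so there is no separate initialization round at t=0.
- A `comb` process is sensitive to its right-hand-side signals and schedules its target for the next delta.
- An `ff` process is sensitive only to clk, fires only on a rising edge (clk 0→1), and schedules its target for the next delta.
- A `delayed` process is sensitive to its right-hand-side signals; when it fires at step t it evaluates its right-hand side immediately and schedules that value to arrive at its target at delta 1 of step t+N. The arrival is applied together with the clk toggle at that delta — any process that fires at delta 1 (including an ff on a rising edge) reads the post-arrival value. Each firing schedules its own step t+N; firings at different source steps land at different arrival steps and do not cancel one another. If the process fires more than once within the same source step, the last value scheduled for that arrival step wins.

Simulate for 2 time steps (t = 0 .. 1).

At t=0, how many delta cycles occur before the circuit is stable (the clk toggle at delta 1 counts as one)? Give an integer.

3

[bits: clk,s6,s5,s3,s0,s2,s4,s1,s7]
t=0: Δ0=010110110 Δ1=110110110 Δ2=110110010 Δ3=110110000 | 3Δ
t=1: Δ0=110110000 Δ1=010110001 | 1Δ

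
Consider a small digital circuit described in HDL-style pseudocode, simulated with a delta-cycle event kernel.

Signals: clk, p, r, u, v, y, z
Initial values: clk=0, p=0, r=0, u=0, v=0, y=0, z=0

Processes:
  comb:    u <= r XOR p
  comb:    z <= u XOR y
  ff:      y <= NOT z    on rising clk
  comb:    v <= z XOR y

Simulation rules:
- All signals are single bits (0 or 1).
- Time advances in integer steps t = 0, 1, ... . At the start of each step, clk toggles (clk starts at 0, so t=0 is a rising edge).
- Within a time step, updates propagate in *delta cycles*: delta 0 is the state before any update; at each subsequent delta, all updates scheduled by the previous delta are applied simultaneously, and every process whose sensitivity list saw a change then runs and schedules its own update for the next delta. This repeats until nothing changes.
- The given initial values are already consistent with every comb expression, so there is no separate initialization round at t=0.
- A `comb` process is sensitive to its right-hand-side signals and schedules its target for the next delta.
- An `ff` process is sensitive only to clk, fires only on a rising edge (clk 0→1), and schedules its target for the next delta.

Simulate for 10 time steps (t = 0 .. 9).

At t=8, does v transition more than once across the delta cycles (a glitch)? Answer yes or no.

[bits: v,clk,z,p,r,u,y]
t=0: Δ0=0000000 Δ1=0100000 Δ2=0100001 Δ3=1110001 Δ4=0110001 | 4Δ
t=1: Δ0=0110001 Δ1=0010001 | 1Δ
t=2: Δ0=0010001 Δ1=0110001 Δ2=0110000 Δ3=1100000 Δ4=0100000 | 4Δ
t=3: Δ0=0100000 Δ1=0000000 | 1Δ
t=4: Δ0=0000000 Δ1=0100000 Δ2=0100001 Δ3=1110001 Δ4=0110001 | 4Δ
t=5: Δ0=0110001 Δ1=0010001 | 1Δ
t=6: Δ0=0010001 Δ1=0110001 Δ2=0110000 Δ3=1100000 Δ4=0100000 | 4Δ
t=7: Δ0=0100000 Δ1=0000000 | 1Δ
t=8: Δ0=0000000 Δ1=0100000 Δ2=0100001 Δ3=1110001 Δ4=0110001 | 4Δ
t=9: Δ0=0110001 Δ1=0010001 | 1Δ

yes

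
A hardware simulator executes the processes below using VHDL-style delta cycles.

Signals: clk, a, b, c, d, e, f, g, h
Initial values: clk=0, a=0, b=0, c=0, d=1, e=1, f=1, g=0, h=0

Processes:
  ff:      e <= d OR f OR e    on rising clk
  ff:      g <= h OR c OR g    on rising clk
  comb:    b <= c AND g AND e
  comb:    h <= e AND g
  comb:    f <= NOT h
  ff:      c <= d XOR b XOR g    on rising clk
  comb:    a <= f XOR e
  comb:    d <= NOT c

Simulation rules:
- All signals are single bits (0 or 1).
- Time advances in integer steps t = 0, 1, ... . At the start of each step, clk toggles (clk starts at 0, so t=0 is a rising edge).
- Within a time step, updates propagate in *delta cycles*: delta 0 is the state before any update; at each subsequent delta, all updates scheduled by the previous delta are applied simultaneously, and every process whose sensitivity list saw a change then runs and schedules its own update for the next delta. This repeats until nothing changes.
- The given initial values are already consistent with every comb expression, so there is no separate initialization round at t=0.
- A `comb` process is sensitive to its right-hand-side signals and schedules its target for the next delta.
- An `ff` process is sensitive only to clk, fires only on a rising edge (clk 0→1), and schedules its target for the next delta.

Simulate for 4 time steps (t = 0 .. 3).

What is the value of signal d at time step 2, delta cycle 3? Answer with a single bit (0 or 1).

1

t=0 Δ0: b=0 e=1 d=1 a=0 f=1 h=0 clk=0 g=0 c=0
  Δ1: clk:0→1
  Δ2: c:0→1
  Δ3: d:1→0
  (3Δ to stable)
t=1 Δ0: b=0 e=1 d=0 a=0 f=1 h=0 clk=1 g=0 c=1
  Δ1: clk:1→0
  (1Δ to stable)
t=2 Δ0: b=0 e=1 d=0 a=0 f=1 h=0 clk=0 g=0 c=1
  Δ1: clk:0→1
  Δ2: g:0→1, c:1→0
  Δ3: d:0→1, h:0→1
  Δ4: f:1→0
  Δ5: a:0→1
  (5Δ to stable)
t=3 Δ0: b=0 e=1 d=1 a=1 f=0 h=1 clk=1 g=1 c=0
  Δ1: clk:1→0
  (1Δ to stable)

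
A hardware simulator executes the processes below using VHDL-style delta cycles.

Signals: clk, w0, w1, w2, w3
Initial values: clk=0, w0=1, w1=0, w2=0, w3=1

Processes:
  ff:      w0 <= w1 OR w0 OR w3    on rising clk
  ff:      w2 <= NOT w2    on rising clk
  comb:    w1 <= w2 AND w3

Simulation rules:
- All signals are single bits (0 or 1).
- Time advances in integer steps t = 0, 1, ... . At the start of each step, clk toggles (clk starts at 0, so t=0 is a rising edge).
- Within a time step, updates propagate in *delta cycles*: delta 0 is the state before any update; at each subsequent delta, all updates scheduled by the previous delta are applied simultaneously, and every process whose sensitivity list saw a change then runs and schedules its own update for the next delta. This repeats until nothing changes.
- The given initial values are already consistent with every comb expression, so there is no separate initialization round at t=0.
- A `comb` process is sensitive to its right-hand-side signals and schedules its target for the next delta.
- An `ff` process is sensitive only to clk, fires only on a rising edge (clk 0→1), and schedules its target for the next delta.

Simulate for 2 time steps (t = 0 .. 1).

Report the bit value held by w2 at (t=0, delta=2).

1

t0.Δ0 w1=0 clk=0 w0=1 w3=1 w2=0
t0.Δ1 w1=0 clk=1 w0=1 w3=1 w2=0
t0.Δ2 w1=0 clk=1 w0=1 w3=1 w2=1
t0.Δ3 w1=1 clk=1 w0=1 w3=1 w2=1
t1.Δ0 w1=1 clk=1 w0=1 w3=1 w2=1
t1.Δ1 w1=1 clk=0 w0=1 w3=1 w2=1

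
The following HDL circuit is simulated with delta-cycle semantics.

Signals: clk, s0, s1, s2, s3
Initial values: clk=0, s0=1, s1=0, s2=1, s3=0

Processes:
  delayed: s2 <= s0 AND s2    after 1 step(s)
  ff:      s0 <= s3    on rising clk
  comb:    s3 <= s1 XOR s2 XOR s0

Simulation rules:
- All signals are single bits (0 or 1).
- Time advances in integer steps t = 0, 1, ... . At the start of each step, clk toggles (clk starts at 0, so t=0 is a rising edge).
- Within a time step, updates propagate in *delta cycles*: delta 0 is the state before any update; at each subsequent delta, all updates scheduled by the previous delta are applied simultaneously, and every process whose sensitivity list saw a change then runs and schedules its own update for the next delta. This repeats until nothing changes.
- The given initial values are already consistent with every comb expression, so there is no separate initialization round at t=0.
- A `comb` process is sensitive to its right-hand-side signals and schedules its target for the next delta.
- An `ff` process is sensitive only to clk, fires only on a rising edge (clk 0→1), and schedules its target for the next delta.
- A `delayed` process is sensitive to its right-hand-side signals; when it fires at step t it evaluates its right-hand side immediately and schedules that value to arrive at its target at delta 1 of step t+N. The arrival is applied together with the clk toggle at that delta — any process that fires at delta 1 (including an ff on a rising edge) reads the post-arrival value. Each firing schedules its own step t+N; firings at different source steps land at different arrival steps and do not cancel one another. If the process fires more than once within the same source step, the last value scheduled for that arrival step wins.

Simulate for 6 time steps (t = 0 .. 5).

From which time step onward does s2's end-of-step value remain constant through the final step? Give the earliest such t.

1

t0.Δ0 s2=1 s1=0 clk=0 s0=1 s3=0
t0.Δ1 s2=1 s1=0 clk=1 s0=1 s3=0
t0.Δ2 s2=1 s1=0 clk=1 s0=0 s3=0
t0.Δ3 s2=1 s1=0 clk=1 s0=0 s3=1
t1.Δ0 s2=1 s1=0 clk=1 s0=0 s3=1
t1.Δ1 s2=0 s1=0 clk=0 s0=0 s3=1
t1.Δ2 s2=0 s1=0 clk=0 s0=0 s3=0
t2.Δ0 s2=0 s1=0 clk=0 s0=0 s3=0
t2.Δ1 s2=0 s1=0 clk=1 s0=0 s3=0
t3.Δ0 s2=0 s1=0 clk=1 s0=0 s3=0
t3.Δ1 s2=0 s1=0 clk=0 s0=0 s3=0
t4.Δ0 s2=0 s1=0 clk=0 s0=0 s3=0
t4.Δ1 s2=0 s1=0 clk=1 s0=0 s3=0
t5.Δ0 s2=0 s1=0 clk=1 s0=0 s3=0
t5.Δ1 s2=0 s1=0 clk=0 s0=0 s3=0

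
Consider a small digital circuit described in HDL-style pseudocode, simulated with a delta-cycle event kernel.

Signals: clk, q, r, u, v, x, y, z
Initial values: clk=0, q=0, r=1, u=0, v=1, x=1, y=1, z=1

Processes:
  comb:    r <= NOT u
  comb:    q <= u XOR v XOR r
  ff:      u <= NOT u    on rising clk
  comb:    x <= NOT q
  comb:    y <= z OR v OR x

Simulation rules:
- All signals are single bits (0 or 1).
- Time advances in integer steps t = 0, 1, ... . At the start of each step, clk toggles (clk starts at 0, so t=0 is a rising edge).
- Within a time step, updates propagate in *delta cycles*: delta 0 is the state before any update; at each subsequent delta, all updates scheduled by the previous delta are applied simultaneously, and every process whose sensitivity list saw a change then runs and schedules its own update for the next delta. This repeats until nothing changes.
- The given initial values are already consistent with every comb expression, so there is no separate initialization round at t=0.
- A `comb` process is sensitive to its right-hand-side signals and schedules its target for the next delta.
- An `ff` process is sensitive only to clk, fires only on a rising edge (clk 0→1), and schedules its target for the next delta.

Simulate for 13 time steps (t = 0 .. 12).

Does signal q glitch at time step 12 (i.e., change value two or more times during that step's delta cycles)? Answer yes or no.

yes

t0.Δ0 u=0 y=1 v=1 clk=0 r=1 x=1 z=1 q=0
t0.Δ1 u=0 y=1 v=1 clk=1 r=1 x=1 z=1 q=0
t0.Δ2 u=1 y=1 v=1 clk=1 r=1 x=1 z=1 q=0
t0.Δ3 u=1 y=1 v=1 clk=1 r=0 x=1 z=1 q=1
t0.Δ4 u=1 y=1 v=1 clk=1 r=0 x=0 z=1 q=0
t0.Δ5 u=1 y=1 v=1 clk=1 r=0 x=1 z=1 q=0
t1.Δ0 u=1 y=1 v=1 clk=1 r=0 x=1 z=1 q=0
t1.Δ1 u=1 y=1 v=1 clk=0 r=0 x=1 z=1 q=0
t2.Δ0 u=1 y=1 v=1 clk=0 r=0 x=1 z=1 q=0
t2.Δ1 u=1 y=1 v=1 clk=1 r=0 x=1 z=1 q=0
t2.Δ2 u=0 y=1 v=1 clk=1 r=0 x=1 z=1 q=0
t2.Δ3 u=0 y=1 v=1 clk=1 r=1 x=1 z=1 q=1
t2.Δ4 u=0 y=1 v=1 clk=1 r=1 x=0 z=1 q=0
t2.Δ5 u=0 y=1 v=1 clk=1 r=1 x=1 z=1 q=0
t3.Δ0 u=0 y=1 v=1 clk=1 r=1 x=1 z=1 q=0
t3.Δ1 u=0 y=1 v=1 clk=0 r=1 x=1 z=1 q=0
t4.Δ0 u=0 y=1 v=1 clk=0 r=1 x=1 z=1 q=0
t4.Δ1 u=0 y=1 v=1 clk=1 r=1 x=1 z=1 q=0
t4.Δ2 u=1 y=1 v=1 clk=1 r=1 x=1 z=1 q=0
t4.Δ3 u=1 y=1 v=1 clk=1 r=0 x=1 z=1 q=1
t4.Δ4 u=1 y=1 v=1 clk=1 r=0 x=0 z=1 q=0
t4.Δ5 u=1 y=1 v=1 clk=1 r=0 x=1 z=1 q=0
t5.Δ0 u=1 y=1 v=1 clk=1 r=0 x=1 z=1 q=0
t5.Δ1 u=1 y=1 v=1 clk=0 r=0 x=1 z=1 q=0
t6.Δ0 u=1 y=1 v=1 clk=0 r=0 x=1 z=1 q=0
t6.Δ1 u=1 y=1 v=1 clk=1 r=0 x=1 z=1 q=0
t6.Δ2 u=0 y=1 v=1 clk=1 r=0 x=1 z=1 q=0
t6.Δ3 u=0 y=1 v=1 clk=1 r=1 x=1 z=1 q=1
t6.Δ4 u=0 y=1 v=1 clk=1 r=1 x=0 z=1 q=0
t6.Δ5 u=0 y=1 v=1 clk=1 r=1 x=1 z=1 q=0
t7.Δ0 u=0 y=1 v=1 clk=1 r=1 x=1 z=1 q=0
t7.Δ1 u=0 y=1 v=1 clk=0 r=1 x=1 z=1 q=0
t8.Δ0 u=0 y=1 v=1 clk=0 r=1 x=1 z=1 q=0
t8.Δ1 u=0 y=1 v=1 clk=1 r=1 x=1 z=1 q=0
t8.Δ2 u=1 y=1 v=1 clk=1 r=1 x=1 z=1 q=0
t8.Δ3 u=1 y=1 v=1 clk=1 r=0 x=1 z=1 q=1
t8.Δ4 u=1 y=1 v=1 clk=1 r=0 x=0 z=1 q=0
t8.Δ5 u=1 y=1 v=1 clk=1 r=0 x=1 z=1 q=0
t9.Δ0 u=1 y=1 v=1 clk=1 r=0 x=1 z=1 q=0
t9.Δ1 u=1 y=1 v=1 clk=0 r=0 x=1 z=1 q=0
t10.Δ0 u=1 y=1 v=1 clk=0 r=0 x=1 z=1 q=0
t10.Δ1 u=1 y=1 v=1 clk=1 r=0 x=1 z=1 q=0
t10.Δ2 u=0 y=1 v=1 clk=1 r=0 x=1 z=1 q=0
t10.Δ3 u=0 y=1 v=1 clk=1 r=1 x=1 z=1 q=1
t10.Δ4 u=0 y=1 v=1 clk=1 r=1 x=0 z=1 q=0
t10.Δ5 u=0 y=1 v=1 clk=1 r=1 x=1 z=1 q=0
t11.Δ0 u=0 y=1 v=1 clk=1 r=1 x=1 z=1 q=0
t11.Δ1 u=0 y=1 v=1 clk=0 r=1 x=1 z=1 q=0
t12.Δ0 u=0 y=1 v=1 clk=0 r=1 x=1 z=1 q=0
t12.Δ1 u=0 y=1 v=1 clk=1 r=1 x=1 z=1 q=0
t12.Δ2 u=1 y=1 v=1 clk=1 r=1 x=1 z=1 q=0
t12.Δ3 u=1 y=1 v=1 clk=1 r=0 x=1 z=1 q=1
t12.Δ4 u=1 y=1 v=1 clk=1 r=0 x=0 z=1 q=0
t12.Δ5 u=1 y=1 v=1 clk=1 r=0 x=1 z=1 q=0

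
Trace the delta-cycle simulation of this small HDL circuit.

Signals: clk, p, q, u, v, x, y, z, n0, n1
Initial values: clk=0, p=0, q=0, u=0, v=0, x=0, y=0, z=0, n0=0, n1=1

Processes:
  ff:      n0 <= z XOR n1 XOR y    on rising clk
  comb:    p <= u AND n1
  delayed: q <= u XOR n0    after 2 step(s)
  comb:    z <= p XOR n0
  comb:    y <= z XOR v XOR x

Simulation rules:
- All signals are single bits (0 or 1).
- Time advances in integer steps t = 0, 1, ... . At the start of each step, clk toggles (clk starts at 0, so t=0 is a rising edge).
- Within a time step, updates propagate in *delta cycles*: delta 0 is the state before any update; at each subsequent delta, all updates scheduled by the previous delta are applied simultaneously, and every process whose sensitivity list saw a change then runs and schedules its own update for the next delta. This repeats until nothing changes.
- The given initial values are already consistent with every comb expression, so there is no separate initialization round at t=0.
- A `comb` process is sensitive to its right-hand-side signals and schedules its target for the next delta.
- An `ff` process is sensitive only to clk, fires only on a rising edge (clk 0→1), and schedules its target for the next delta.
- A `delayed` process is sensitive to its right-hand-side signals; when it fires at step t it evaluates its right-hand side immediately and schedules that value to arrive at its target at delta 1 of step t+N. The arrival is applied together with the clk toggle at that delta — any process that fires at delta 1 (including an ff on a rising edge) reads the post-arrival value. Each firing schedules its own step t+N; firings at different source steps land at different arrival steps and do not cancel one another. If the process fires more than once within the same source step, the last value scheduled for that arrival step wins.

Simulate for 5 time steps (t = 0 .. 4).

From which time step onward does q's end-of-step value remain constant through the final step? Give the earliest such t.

2

t=0 Δ0: x=0 y=0 n0=0 u=0 clk=0 n1=1 z=0 v=0 p=0 q=0
  Δ1: clk:0→1
  Δ2: n0:0→1
  Δ3: z:0→1
  Δ4: y:0→1
  (4Δ to stable)
t=1 Δ0: x=0 y=1 n0=1 u=0 clk=1 n1=1 z=1 v=0 p=0 q=0
  Δ1: clk:1→0
  (1Δ to stable)
t=2 Δ0: x=0 y=1 n0=1 u=0 clk=0 n1=1 z=1 v=0 p=0 q=0
  Δ1: clk:0→1, q:0→1
  (1Δ to stable)
t=3 Δ0: x=0 y=1 n0=1 u=0 clk=1 n1=1 z=1 v=0 p=0 q=1
  Δ1: clk:1→0
  (1Δ to stable)
t=4 Δ0: x=0 y=1 n0=1 u=0 clk=0 n1=1 z=1 v=0 p=0 q=1
  Δ1: clk:0→1
  (1Δ to stable)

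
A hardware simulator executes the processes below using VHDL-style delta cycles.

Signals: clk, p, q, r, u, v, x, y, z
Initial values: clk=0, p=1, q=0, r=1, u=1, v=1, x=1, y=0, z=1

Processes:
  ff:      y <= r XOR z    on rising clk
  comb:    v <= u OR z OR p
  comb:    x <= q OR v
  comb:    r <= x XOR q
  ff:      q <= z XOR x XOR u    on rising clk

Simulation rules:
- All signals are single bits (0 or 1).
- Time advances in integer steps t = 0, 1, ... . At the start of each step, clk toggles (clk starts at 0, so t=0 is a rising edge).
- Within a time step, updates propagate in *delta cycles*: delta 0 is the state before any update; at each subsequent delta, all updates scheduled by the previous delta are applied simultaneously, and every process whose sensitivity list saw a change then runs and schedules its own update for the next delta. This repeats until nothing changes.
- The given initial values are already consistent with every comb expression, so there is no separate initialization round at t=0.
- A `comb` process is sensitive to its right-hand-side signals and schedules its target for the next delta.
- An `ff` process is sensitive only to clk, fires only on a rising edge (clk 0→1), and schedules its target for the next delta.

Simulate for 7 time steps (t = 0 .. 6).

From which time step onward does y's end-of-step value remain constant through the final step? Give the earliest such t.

2

t=0 Δ0: x=1 clk=0 z=1 y=0 v=1 p=1 u=1 r=1 q=0
  Δ1: clk:0→1
  Δ2: q:0→1
  Δ3: r:1→0
  (3Δ to stable)
t=1 Δ0: x=1 clk=1 z=1 y=0 v=1 p=1 u=1 r=0 q=1
  Δ1: clk:1→0
  (1Δ to stable)
t=2 Δ0: x=1 clk=0 z=1 y=0 v=1 p=1 u=1 r=0 q=1
  Δ1: clk:0→1
  Δ2: y:0→1
  (2Δ to stable)
t=3 Δ0: x=1 clk=1 z=1 y=1 v=1 p=1 u=1 r=0 q=1
  Δ1: clk:1→0
  (1Δ to stable)
t=4 Δ0: x=1 clk=0 z=1 y=1 v=1 p=1 u=1 r=0 q=1
  Δ1: clk:0→1
  (1Δ to stable)
t=5 Δ0: x=1 clk=1 z=1 y=1 v=1 p=1 u=1 r=0 q=1
  Δ1: clk:1→0
  (1Δ to stable)
t=6 Δ0: x=1 clk=0 z=1 y=1 v=1 p=1 u=1 r=0 q=1
  Δ1: clk:0→1
  (1Δ to stable)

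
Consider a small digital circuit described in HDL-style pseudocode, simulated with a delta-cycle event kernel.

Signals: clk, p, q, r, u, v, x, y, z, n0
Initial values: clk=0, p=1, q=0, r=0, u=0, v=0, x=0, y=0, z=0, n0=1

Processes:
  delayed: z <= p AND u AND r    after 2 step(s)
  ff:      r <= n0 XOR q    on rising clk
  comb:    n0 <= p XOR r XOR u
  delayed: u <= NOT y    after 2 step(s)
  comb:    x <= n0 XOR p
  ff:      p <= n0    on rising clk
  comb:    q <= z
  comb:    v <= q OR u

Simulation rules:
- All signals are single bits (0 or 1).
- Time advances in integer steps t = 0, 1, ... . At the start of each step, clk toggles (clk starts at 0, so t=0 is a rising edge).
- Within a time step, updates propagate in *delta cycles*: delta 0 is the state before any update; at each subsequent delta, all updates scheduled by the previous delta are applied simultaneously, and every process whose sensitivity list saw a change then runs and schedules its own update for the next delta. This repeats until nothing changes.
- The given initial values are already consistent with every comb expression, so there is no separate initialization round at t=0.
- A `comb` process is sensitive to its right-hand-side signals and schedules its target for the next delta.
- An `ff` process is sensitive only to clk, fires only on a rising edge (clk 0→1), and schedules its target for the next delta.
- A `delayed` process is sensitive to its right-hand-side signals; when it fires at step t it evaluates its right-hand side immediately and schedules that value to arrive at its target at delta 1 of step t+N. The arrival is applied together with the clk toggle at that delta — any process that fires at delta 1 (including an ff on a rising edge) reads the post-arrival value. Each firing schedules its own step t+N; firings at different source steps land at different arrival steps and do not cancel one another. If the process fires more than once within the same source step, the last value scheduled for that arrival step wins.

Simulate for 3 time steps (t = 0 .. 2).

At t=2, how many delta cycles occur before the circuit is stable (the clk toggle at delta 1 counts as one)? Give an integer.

t=0 Δ0: q=0 clk=0 u=0 v=0 n0=1 p=1 r=0 x=0 z=0 y=0
  Δ1: clk:0→1
  Δ2: r:0→1
  Δ3: n0:1→0
  Δ4: x:0→1
  (4Δ to stable)
t=1 Δ0: q=0 clk=1 u=0 v=0 n0=0 p=1 r=1 x=1 z=0 y=0
  Δ1: clk:1→0
  (1Δ to stable)
t=2 Δ0: q=0 clk=0 u=0 v=0 n0=0 p=1 r=1 x=1 z=0 y=0
  Δ1: clk:0→1
  Δ2: p:1→0, r:1→0
  Δ3: x:1→0
  (3Δ to stable)

3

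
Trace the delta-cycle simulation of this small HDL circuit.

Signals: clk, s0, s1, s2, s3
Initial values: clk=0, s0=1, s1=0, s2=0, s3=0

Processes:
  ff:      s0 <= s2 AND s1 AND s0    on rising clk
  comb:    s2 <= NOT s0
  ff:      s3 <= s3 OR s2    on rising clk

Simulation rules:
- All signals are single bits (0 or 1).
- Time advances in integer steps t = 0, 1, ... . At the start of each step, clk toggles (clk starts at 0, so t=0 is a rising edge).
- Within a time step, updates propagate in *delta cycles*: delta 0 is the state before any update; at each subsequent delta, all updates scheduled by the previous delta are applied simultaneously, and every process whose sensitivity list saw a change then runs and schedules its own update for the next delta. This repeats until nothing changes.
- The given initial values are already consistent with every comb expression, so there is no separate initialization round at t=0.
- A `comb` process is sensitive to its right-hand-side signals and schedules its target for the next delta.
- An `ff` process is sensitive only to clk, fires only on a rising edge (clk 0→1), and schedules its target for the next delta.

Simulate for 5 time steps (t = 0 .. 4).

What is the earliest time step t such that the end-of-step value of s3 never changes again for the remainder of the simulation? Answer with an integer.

t=0 Δ0: s1=0 s0=1 s2=0 clk=0 s3=0
  Δ1: clk:0→1
  Δ2: s0:1→0
  Δ3: s2:0→1
  (3Δ to stable)
t=1 Δ0: s1=0 s0=0 s2=1 clk=1 s3=0
  Δ1: clk:1→0
  (1Δ to stable)
t=2 Δ0: s1=0 s0=0 s2=1 clk=0 s3=0
  Δ1: clk:0→1
  Δ2: s3:0→1
  (2Δ to stable)
t=3 Δ0: s1=0 s0=0 s2=1 clk=1 s3=1
  Δ1: clk:1→0
  (1Δ to stable)
t=4 Δ0: s1=0 s0=0 s2=1 clk=0 s3=1
  Δ1: clk:0→1
  (1Δ to stable)

2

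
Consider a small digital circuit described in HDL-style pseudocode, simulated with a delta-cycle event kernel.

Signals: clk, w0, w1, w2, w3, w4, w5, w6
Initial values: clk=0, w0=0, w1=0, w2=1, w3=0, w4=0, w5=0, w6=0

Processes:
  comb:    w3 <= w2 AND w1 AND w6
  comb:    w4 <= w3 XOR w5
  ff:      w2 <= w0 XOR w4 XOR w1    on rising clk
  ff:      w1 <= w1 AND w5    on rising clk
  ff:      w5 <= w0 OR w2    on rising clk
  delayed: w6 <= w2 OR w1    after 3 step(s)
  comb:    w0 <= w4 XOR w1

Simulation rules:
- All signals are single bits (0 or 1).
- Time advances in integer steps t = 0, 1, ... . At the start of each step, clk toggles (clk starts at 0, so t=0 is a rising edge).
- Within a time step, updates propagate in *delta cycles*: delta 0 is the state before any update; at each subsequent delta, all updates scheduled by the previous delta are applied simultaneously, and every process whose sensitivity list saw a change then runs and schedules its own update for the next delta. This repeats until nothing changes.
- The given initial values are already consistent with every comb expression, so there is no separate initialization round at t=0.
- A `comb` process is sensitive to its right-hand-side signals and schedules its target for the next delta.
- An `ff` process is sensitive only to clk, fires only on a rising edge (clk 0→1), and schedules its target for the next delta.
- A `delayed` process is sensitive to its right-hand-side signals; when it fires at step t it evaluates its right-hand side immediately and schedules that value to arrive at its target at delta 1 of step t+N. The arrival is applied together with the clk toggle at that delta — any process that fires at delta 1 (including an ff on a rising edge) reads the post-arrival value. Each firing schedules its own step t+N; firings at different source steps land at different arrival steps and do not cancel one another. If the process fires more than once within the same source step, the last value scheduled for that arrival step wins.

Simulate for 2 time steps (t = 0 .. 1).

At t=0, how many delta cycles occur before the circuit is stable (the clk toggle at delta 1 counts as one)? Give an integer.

4

[bits: w4,w2,clk,w3,w0,w5,w6,w1]
t=0: Δ0=01000000 Δ1=01100000 Δ2=00100100 Δ3=10100100 Δ4=10101100 | 4Δ
t=1: Δ0=10101100 Δ1=10001100 | 1Δ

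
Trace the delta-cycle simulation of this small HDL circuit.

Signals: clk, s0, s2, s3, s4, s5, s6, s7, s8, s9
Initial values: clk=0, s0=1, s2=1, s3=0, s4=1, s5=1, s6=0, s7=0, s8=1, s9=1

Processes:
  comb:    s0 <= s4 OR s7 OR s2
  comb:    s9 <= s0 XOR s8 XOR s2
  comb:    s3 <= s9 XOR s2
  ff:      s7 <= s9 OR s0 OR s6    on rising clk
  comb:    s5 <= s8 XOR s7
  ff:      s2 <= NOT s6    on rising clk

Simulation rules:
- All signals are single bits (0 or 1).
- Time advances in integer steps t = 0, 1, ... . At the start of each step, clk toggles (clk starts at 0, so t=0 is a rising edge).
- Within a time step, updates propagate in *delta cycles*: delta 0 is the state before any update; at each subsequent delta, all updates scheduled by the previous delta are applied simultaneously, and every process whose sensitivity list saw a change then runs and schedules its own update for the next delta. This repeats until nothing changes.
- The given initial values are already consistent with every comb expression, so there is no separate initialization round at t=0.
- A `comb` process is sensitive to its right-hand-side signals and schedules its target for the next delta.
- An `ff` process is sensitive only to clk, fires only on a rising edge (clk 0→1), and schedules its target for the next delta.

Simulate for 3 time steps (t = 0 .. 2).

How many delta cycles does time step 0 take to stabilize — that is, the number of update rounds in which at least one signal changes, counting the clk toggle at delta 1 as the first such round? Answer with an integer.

3

t=0 Δ0: s8=1 s5=1 s4=1 s3=0 s2=1 s9=1 s7=0 s0=1 s6=0 clk=0
  Δ1: clk:0→1
  Δ2: s7:0→1
  Δ3: s5:1→0
  (3Δ to stable)
t=1 Δ0: s8=1 s5=0 s4=1 s3=0 s2=1 s9=1 s7=1 s0=1 s6=0 clk=1
  Δ1: clk:1→0
  (1Δ to stable)
t=2 Δ0: s8=1 s5=0 s4=1 s3=0 s2=1 s9=1 s7=1 s0=1 s6=0 clk=0
  Δ1: clk:0→1
  (1Δ to stable)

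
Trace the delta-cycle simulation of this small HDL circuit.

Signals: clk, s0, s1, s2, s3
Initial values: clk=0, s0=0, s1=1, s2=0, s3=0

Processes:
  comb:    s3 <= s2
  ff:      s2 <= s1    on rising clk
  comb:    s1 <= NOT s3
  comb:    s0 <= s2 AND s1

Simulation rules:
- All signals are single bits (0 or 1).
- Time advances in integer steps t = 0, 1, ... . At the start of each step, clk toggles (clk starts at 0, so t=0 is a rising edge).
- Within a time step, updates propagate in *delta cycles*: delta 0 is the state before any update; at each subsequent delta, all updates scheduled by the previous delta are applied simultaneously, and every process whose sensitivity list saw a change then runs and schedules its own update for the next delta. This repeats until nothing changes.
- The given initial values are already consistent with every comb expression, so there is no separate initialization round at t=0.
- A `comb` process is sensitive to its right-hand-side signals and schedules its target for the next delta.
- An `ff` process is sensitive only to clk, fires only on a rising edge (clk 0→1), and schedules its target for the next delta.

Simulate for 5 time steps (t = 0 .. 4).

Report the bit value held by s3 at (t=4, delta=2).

[bits: s1,s0,s3,clk,s2]
t=0: Δ0=10000 Δ1=10010 Δ2=10011 Δ3=11111 Δ4=01111 Δ5=00111 | 5Δ
t=1: Δ0=00111 Δ1=00101 | 1Δ
t=2: Δ0=00101 Δ1=00111 Δ2=00110 Δ3=00010 Δ4=10010 | 4Δ
t=3: Δ0=10010 Δ1=10000 | 1Δ
t=4: Δ0=10000 Δ1=10010 Δ2=10011 Δ3=11111 Δ4=01111 Δ5=00111 | 5Δ

0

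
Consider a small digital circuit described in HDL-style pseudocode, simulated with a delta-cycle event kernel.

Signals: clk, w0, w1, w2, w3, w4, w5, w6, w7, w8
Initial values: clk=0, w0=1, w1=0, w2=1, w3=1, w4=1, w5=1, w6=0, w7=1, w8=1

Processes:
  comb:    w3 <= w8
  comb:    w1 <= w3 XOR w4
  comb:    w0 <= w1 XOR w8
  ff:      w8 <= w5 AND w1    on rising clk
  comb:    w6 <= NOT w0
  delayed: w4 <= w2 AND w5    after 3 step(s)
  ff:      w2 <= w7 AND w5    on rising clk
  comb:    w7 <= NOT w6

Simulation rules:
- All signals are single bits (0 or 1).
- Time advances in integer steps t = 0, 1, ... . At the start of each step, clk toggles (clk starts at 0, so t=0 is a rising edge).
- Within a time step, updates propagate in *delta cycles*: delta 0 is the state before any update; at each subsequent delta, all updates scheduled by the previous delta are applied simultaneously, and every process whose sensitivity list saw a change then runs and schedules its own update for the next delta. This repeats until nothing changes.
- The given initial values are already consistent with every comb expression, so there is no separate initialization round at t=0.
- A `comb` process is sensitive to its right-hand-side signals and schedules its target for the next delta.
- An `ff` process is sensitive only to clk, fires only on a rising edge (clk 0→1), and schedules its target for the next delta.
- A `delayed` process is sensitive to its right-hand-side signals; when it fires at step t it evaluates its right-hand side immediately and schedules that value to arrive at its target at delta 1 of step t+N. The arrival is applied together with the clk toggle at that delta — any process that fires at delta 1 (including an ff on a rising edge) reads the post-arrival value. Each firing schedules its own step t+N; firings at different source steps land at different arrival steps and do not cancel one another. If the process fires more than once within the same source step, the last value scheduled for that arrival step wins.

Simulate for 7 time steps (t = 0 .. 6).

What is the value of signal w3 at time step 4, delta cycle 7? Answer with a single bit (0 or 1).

t=0 Δ0: w2=1 w5=1 w8=1 w1=0 w7=1 clk=0 w0=1 w3=1 w4=1 w6=0
  Δ1: clk:0→1
  Δ2: w8:1→0
  Δ3: w0:1→0, w3:1→0
  Δ4: w1:0→1, w6:0→1
  Δ5: w7:1→0, w0:0→1
  Δ6: w6:1→0
  Δ7: w7:0→1
  (7Δ to stable)
t=1 Δ0: w2=1 w5=1 w8=0 w1=1 w7=1 clk=1 w0=1 w3=0 w4=1 w6=0
  Δ1: clk:1→0
  (1Δ to stable)
t=2 Δ0: w2=1 w5=1 w8=0 w1=1 w7=1 clk=0 w0=1 w3=0 w4=1 w6=0
  Δ1: clk:0→1
  Δ2: w8:0→1
  Δ3: w0:1→0, w3:0→1
  Δ4: w1:1→0, w6:0→1
  Δ5: w7:1→0, w0:0→1
  Δ6: w6:1→0
  Δ7: w7:0→1
  (7Δ to stable)
t=3 Δ0: w2=1 w5=1 w8=1 w1=0 w7=1 clk=1 w0=1 w3=1 w4=1 w6=0
  Δ1: clk:1→0
  (1Δ to stable)
t=4 Δ0: w2=1 w5=1 w8=1 w1=0 w7=1 clk=0 w0=1 w3=1 w4=1 w6=0
  Δ1: clk:0→1
  Δ2: w8:1→0
  Δ3: w0:1→0, w3:1→0
  Δ4: w1:0→1, w6:0→1
  Δ5: w7:1→0, w0:0→1
  Δ6: w6:1→0
  Δ7: w7:0→1
  (7Δ to stable)
t=5 Δ0: w2=1 w5=1 w8=0 w1=1 w7=1 clk=1 w0=1 w3=0 w4=1 w6=0
  Δ1: clk:1→0
  (1Δ to stable)
t=6 Δ0: w2=1 w5=1 w8=0 w1=1 w7=1 clk=0 w0=1 w3=0 w4=1 w6=0
  Δ1: clk:0→1
  Δ2: w8:0→1
  Δ3: w0:1→0, w3:0→1
  Δ4: w1:1→0, w6:0→1
  Δ5: w7:1→0, w0:0→1
  Δ6: w6:1→0
  Δ7: w7:0→1
  (7Δ to stable)

0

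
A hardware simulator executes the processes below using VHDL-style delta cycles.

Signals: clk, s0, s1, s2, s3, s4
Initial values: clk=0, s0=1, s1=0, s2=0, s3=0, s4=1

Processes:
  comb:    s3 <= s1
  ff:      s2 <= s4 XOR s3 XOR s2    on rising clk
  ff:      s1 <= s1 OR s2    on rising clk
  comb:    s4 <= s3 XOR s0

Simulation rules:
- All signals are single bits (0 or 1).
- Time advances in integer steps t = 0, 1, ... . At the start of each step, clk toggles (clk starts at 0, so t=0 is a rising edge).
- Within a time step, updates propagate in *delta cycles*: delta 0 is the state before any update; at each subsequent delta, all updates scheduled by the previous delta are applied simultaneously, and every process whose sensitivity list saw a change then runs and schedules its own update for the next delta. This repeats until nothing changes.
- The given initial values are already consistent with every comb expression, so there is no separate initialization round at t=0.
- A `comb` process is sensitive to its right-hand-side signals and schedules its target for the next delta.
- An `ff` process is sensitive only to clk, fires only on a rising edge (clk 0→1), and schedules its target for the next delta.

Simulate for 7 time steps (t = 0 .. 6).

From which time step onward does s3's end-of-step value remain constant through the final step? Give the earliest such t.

t=0 Δ0: s1=0 s3=0 s0=1 s2=0 s4=1 clk=0
  Δ1: clk:0→1
  Δ2: s2:0→1
  (2Δ to stable)
t=1 Δ0: s1=0 s3=0 s0=1 s2=1 s4=1 clk=1
  Δ1: clk:1→0
  (1Δ to stable)
t=2 Δ0: s1=0 s3=0 s0=1 s2=1 s4=1 clk=0
  Δ1: clk:0→1
  Δ2: s1:0→1, s2:1→0
  Δ3: s3:0→1
  Δ4: s4:1→0
  (4Δ to stable)
t=3 Δ0: s1=1 s3=1 s0=1 s2=0 s4=0 clk=1
  Δ1: clk:1→0
  (1Δ to stable)
t=4 Δ0: s1=1 s3=1 s0=1 s2=0 s4=0 clk=0
  Δ1: clk:0→1
  Δ2: s2:0→1
  (2Δ to stable)
t=5 Δ0: s1=1 s3=1 s0=1 s2=1 s4=0 clk=1
  Δ1: clk:1→0
  (1Δ to stable)
t=6 Δ0: s1=1 s3=1 s0=1 s2=1 s4=0 clk=0
  Δ1: clk:0→1
  Δ2: s2:1→0
  (2Δ to stable)

2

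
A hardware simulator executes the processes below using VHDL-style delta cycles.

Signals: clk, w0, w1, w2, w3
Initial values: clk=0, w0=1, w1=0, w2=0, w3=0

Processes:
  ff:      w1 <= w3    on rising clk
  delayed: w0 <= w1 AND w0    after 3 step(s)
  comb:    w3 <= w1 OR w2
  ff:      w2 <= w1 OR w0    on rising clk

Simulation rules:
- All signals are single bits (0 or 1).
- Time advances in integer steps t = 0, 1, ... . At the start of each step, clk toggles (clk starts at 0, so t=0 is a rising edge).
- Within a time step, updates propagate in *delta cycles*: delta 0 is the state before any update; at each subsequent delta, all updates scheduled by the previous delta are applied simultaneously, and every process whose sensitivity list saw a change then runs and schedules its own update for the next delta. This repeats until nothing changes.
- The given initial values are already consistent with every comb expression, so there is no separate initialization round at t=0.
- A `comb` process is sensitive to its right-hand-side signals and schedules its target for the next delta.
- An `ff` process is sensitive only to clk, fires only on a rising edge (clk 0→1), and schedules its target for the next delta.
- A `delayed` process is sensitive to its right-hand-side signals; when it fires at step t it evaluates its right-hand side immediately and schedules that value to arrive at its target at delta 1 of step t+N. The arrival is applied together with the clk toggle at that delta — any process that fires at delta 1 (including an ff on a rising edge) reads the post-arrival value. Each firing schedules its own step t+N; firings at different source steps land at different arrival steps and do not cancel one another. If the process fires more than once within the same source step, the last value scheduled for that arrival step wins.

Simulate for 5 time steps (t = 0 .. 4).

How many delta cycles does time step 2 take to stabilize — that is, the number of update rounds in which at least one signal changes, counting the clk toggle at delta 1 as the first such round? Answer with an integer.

t0.Δ0 w1=0 w3=0 w2=0 w0=1 clk=0
t0.Δ1 w1=0 w3=0 w2=0 w0=1 clk=1
t0.Δ2 w1=0 w3=0 w2=1 w0=1 clk=1
t0.Δ3 w1=0 w3=1 w2=1 w0=1 clk=1
t1.Δ0 w1=0 w3=1 w2=1 w0=1 clk=1
t1.Δ1 w1=0 w3=1 w2=1 w0=1 clk=0
t2.Δ0 w1=0 w3=1 w2=1 w0=1 clk=0
t2.Δ1 w1=0 w3=1 w2=1 w0=1 clk=1
t2.Δ2 w1=1 w3=1 w2=1 w0=1 clk=1
t3.Δ0 w1=1 w3=1 w2=1 w0=1 clk=1
t3.Δ1 w1=1 w3=1 w2=1 w0=1 clk=0
t4.Δ0 w1=1 w3=1 w2=1 w0=1 clk=0
t4.Δ1 w1=1 w3=1 w2=1 w0=1 clk=1

2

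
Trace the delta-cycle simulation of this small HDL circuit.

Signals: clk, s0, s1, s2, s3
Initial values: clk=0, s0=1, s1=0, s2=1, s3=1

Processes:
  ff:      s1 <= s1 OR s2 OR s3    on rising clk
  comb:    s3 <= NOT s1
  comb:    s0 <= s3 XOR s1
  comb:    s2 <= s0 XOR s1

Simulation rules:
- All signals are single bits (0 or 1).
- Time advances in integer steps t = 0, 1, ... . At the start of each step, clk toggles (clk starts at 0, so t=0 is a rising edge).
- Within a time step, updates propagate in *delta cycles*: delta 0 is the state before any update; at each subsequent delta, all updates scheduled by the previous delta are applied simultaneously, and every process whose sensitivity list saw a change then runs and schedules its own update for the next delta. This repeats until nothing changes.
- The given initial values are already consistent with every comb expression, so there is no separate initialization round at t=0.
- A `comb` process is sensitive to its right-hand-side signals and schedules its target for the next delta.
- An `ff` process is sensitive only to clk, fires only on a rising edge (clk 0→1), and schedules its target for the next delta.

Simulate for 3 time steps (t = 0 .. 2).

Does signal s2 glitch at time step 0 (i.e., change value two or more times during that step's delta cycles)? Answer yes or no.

yes

t0.Δ0 clk=0 s3=1 s2=1 s0=1 s1=0
t0.Δ1 clk=1 s3=1 s2=1 s0=1 s1=0
t0.Δ2 clk=1 s3=1 s2=1 s0=1 s1=1
t0.Δ3 clk=1 s3=0 s2=0 s0=0 s1=1
t0.Δ4 clk=1 s3=0 s2=1 s0=1 s1=1
t0.Δ5 clk=1 s3=0 s2=0 s0=1 s1=1
t1.Δ0 clk=1 s3=0 s2=0 s0=1 s1=1
t1.Δ1 clk=0 s3=0 s2=0 s0=1 s1=1
t2.Δ0 clk=0 s3=0 s2=0 s0=1 s1=1
t2.Δ1 clk=1 s3=0 s2=0 s0=1 s1=1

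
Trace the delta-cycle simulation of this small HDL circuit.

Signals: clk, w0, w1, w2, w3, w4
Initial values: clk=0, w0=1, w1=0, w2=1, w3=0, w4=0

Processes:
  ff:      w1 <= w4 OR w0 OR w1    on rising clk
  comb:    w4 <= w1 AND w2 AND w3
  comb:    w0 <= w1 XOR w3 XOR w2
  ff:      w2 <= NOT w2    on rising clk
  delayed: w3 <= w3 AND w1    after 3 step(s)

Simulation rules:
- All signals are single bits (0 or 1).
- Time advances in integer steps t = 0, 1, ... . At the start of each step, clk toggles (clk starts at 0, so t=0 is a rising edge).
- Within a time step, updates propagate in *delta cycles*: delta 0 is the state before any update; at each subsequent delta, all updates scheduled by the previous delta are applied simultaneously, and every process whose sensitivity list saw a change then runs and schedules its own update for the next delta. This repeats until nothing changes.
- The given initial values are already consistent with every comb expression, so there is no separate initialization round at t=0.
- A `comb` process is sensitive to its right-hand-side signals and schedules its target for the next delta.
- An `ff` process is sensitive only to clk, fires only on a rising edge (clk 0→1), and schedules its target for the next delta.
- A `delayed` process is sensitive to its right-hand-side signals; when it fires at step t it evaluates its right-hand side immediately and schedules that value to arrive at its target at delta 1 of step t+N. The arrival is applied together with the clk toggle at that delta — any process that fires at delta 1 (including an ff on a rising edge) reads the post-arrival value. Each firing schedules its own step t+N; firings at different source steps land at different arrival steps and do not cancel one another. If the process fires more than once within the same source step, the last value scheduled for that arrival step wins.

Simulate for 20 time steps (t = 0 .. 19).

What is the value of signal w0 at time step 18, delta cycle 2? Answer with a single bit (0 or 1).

1

t=0 Δ0: w2=1 w0=1 clk=0 w1=0 w4=0 w3=0
  Δ1: clk:0→1
  Δ2: w2:1→0, w1:0→1
  (2Δ to stable)
t=1 Δ0: w2=0 w0=1 clk=1 w1=1 w4=0 w3=0
  Δ1: clk:1→0
  (1Δ to stable)
t=2 Δ0: w2=0 w0=1 clk=0 w1=1 w4=0 w3=0
  Δ1: clk:0→1
  Δ2: w2:0→1
  Δ3: w0:1→0
  (3Δ to stable)
t=3 Δ0: w2=1 w0=0 clk=1 w1=1 w4=0 w3=0
  Δ1: clk:1→0
  (1Δ to stable)
t=4 Δ0: w2=1 w0=0 clk=0 w1=1 w4=0 w3=0
  Δ1: clk:0→1
  Δ2: w2:1→0
  Δ3: w0:0→1
  (3Δ to stable)
t=5 Δ0: w2=0 w0=1 clk=1 w1=1 w4=0 w3=0
  Δ1: clk:1→0
  (1Δ to stable)
t=6 Δ0: w2=0 w0=1 clk=0 w1=1 w4=0 w3=0
  Δ1: clk:0→1
  Δ2: w2:0→1
  Δ3: w0:1→0
  (3Δ to stable)
t=7 Δ0: w2=1 w0=0 clk=1 w1=1 w4=0 w3=0
  Δ1: clk:1→0
  (1Δ to stable)
t=8 Δ0: w2=1 w0=0 clk=0 w1=1 w4=0 w3=0
  Δ1: clk:0→1
  Δ2: w2:1→0
  Δ3: w0:0→1
  (3Δ to stable)
t=9 Δ0: w2=0 w0=1 clk=1 w1=1 w4=0 w3=0
  Δ1: clk:1→0
  (1Δ to stable)
t=10 Δ0: w2=0 w0=1 clk=0 w1=1 w4=0 w3=0
  Δ1: clk:0→1
  Δ2: w2:0→1
  Δ3: w0:1→0
  (3Δ to stable)
t=11 Δ0: w2=1 w0=0 clk=1 w1=1 w4=0 w3=0
  Δ1: clk:1→0
  (1Δ to stable)
t=12 Δ0: w2=1 w0=0 clk=0 w1=1 w4=0 w3=0
  Δ1: clk:0→1
  Δ2: w2:1→0
  Δ3: w0:0→1
  (3Δ to stable)
t=13 Δ0: w2=0 w0=1 clk=1 w1=1 w4=0 w3=0
  Δ1: clk:1→0
  (1Δ to stable)
t=14 Δ0: w2=0 w0=1 clk=0 w1=1 w4=0 w3=0
  Δ1: clk:0→1
  Δ2: w2:0→1
  Δ3: w0:1→0
  (3Δ to stable)
t=15 Δ0: w2=1 w0=0 clk=1 w1=1 w4=0 w3=0
  Δ1: clk:1→0
  (1Δ to stable)
t=16 Δ0: w2=1 w0=0 clk=0 w1=1 w4=0 w3=0
  Δ1: clk:0→1
  Δ2: w2:1→0
  Δ3: w0:0→1
  (3Δ to stable)
t=17 Δ0: w2=0 w0=1 clk=1 w1=1 w4=0 w3=0
  Δ1: clk:1→0
  (1Δ to stable)
t=18 Δ0: w2=0 w0=1 clk=0 w1=1 w4=0 w3=0
  Δ1: clk:0→1
  Δ2: w2:0→1
  Δ3: w0:1→0
  (3Δ to stable)
t=19 Δ0: w2=1 w0=0 clk=1 w1=1 w4=0 w3=0
  Δ1: clk:1→0
  (1Δ to stable)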